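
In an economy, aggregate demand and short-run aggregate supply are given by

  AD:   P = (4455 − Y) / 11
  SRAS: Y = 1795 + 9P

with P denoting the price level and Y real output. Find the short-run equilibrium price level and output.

Rearrange AD to Y = 4455 − 11P.
Set AD = SRAS: 4455 − 11P = 1795 + 9P, so 2660 = 20P and P = 133.
Then Y = 4455 − 11·133 = 2992.

P = 133, Y = 2992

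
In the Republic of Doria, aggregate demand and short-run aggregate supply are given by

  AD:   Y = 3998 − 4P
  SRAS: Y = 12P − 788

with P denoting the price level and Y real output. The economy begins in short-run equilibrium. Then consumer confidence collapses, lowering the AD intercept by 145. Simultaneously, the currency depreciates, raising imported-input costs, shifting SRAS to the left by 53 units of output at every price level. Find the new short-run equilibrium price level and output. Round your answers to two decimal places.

After both shocks: AD is Y = 3853 − 4P and SRAS is Y = 12P − 841.
Setting them equal: 4694 = 16P, so P = 293.38.
Substituting into AD, Y = 2679.50.

P = 293.38, Y = 2679.50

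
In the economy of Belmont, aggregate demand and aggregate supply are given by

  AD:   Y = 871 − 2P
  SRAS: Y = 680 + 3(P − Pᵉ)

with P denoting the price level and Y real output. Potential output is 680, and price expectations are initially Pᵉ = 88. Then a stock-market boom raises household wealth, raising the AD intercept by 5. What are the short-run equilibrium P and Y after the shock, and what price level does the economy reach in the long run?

Short run: P = 92, Y = 692. Long run: P = 98.

AD shifts right: new AD is Y = 876 − 2P. With Pᵉ = 88, SRAS is Y = 416 + 3P.
Short run: 876 − 2P = 416 + 3P gives 460 = 5P, so P = 92 and Y = 876 − 2·92 = 692.
Y = 692 is above potential 680; expectations adjust and SRAS shifts left until Y = 680.
Long run: on the new AD curve, 680 = 876 − 2P gives P = 98.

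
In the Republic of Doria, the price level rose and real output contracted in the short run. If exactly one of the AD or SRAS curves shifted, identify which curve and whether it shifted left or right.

P rose and Y fell. An AD shift moves P and Y in the same direction; an SRAS shift moves them in opposite directions.
Here P and Y moved in opposite directions, so the SRAS curve shifted.
Since Y fell, SRAS shifted left.

SRAS shifted left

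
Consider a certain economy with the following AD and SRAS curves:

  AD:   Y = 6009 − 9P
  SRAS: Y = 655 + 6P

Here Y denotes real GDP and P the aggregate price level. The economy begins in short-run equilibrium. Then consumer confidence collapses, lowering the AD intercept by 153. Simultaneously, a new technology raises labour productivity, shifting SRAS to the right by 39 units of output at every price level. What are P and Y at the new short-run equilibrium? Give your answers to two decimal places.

P = 344.13, Y = 2758.80

After both shocks: AD is Y = 5856 − 9P and SRAS is Y = 694 + 6P.
Setting them equal: 5162 = 15P, so P = 344.13.
Substituting into AD, Y = 2758.80.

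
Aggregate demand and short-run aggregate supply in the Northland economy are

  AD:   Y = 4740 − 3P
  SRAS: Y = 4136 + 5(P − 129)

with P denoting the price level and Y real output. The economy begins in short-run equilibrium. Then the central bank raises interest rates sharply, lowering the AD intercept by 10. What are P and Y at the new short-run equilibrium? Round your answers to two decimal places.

This is a negative demand shock: AD shifts left.
New AD: Y = 4730 − 3P.
SRAS can be written Y = 3491 + 5P.
Set AD = SRAS: 4730 − 3P = 3491 + 5P, so 1239 = 8P and P = 154.88.
Substituting into AD, Y = 4265.38.

P = 154.88, Y = 4265.38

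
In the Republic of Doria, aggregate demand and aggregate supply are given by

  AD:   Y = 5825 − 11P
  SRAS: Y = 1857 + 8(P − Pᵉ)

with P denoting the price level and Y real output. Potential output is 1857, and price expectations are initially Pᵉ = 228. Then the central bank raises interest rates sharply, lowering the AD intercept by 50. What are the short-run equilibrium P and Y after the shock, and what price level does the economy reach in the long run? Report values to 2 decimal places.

Short run: P = 302.21, Y = 2450.68. Long run: P = 356.18.

AD shifts left: new AD is Y = 5775 − 11P. With Pᵉ = 228, SRAS is Y = 33 + 8P.
Short run: 5775 − 11P = 33 + 8P gives 5742 = 19P, so P = 302.21 and Y = 5775 − 11P = 2450.68.
Y = 2450.68 is above potential 1857; expectations adjust and SRAS shifts left until Y = 1857.
Long run: on the new AD curve, 1857 = 5775 − 11P gives P = 356.18.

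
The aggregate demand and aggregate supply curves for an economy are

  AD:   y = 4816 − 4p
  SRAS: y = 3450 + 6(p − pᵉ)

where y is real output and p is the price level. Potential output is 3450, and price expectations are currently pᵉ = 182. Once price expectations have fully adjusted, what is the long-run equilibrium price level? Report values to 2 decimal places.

Short run: with pᵉ = 182, SRAS is y = 2358 + 6p. Setting AD = SRAS gives 2458 = 10p, so p = 245.80 and y = 4816 − 4p = 3832.80.
Output 3832.80 is above potential 3450, so over time expected prices rise and SRAS shifts left until y returns to 3450.
Long run: y = 3450 on the AD curve gives 3450 = 4816 − 4p, so p = 341.50.

Long-run p = 341.50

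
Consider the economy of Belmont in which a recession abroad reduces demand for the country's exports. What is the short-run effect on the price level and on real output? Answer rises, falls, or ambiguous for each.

Price level: falls; output: falls

This is a negative demand shock: AD shifts left.
Moving along the upward-sloping SRAS curve, P falls and Y falls.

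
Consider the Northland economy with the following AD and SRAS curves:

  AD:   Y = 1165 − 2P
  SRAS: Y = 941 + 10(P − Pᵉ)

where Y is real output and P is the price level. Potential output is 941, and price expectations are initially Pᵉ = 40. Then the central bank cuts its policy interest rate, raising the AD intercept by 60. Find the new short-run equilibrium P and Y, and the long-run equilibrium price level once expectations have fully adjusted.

Short run: P = 57, Y = 1111. Long run: P = 142.

AD shifts right: new AD is Y = 1225 − 2P. With Pᵉ = 40, SRAS is Y = 541 + 10P.
Short run: 1225 − 2P = 541 + 10P gives 684 = 12P, so P = 57 and Y = 1225 − 2·57 = 1111.
Y = 1111 is above potential 941; expectations adjust and SRAS shifts left until Y = 941.
Long run: on the new AD curve, 941 = 1225 − 2P gives P = 142.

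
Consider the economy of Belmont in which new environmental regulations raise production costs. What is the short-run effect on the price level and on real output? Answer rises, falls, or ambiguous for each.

This is an adverse supply shock: SRAS shifts left.
Moving along the downward-sloping AD curve, P rises and Y falls.

Price level: rises; output: falls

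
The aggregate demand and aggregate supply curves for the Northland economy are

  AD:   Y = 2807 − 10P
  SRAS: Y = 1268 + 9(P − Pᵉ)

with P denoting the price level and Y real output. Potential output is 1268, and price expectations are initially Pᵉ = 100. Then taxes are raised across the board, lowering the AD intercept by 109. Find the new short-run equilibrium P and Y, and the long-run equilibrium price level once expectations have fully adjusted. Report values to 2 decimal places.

AD shifts left: new AD is Y = 2698 − 10P. With Pᵉ = 100, SRAS is Y = 368 + 9P.
Short run: 2698 − 10P = 368 + 9P gives 2330 = 19P, so P = 122.63 and Y = 2698 − 10P = 1471.68.
Y = 1471.68 is above potential 1268; expectations adjust and SRAS shifts left until Y = 1268.
Long run: on the new AD curve, 1268 = 2698 − 10P gives P = 143.00.

Short run: P = 122.63, Y = 1471.68. Long run: P = 143.00.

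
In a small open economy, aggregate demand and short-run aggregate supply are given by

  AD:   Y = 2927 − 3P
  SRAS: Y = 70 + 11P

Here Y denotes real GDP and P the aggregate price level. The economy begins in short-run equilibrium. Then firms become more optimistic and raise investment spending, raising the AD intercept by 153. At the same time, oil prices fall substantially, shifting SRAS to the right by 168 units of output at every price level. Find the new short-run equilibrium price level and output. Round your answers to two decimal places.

After both shocks: AD is Y = 3080 − 3P and SRAS is Y = 238 + 11P.
Setting them equal: 2842 = 14P, so P = 203.00.
Substituting into AD, Y = 2471.00.

P = 203.00, Y = 2471.00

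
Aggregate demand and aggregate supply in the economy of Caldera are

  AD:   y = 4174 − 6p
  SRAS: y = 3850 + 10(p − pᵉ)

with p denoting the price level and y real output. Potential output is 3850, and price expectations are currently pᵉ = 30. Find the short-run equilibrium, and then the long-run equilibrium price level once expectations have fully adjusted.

Short run: p = 39, y = 3940. Long run: p = 54.

Short run: with pᵉ = 30, SRAS is y = 3550 + 10p. Setting AD = SRAS gives 624 = 16p, so p = 39 and y = 4174 − 6·39 = 3940.
Output 3940 is above potential 3850, so over time expected prices rise and SRAS shifts left until y returns to 3850.
Long run: y = 3850 on the AD curve gives 3850 = 4174 − 6p, so p = 54.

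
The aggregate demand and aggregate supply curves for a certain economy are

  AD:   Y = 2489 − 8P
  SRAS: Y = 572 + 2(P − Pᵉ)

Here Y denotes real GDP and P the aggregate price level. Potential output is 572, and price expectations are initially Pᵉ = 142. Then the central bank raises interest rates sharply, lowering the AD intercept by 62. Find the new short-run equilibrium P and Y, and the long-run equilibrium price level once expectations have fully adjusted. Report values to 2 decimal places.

Short run: P = 213.90, Y = 715.80. Long run: P = 231.88.

AD shifts left: new AD is Y = 2427 − 8P. With Pᵉ = 142, SRAS is Y = 288 + 2P.
Short run: 2427 − 8P = 288 + 2P gives 2139 = 10P, so P = 213.90 and Y = 2427 − 8P = 715.80.
Y = 715.80 is above potential 572; expectations adjust and SRAS shifts left until Y = 572.
Long run: on the new AD curve, 572 = 2427 − 8P gives P = 231.88.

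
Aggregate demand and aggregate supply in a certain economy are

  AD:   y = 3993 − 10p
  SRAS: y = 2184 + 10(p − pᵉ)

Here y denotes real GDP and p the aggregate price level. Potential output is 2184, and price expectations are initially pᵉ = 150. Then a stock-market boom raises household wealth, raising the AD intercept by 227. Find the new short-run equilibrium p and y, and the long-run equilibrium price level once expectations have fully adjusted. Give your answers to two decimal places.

AD shifts right: new AD is y = 4220 − 10p. With pᵉ = 150, SRAS is y = 684 + 10p.
Short run: 4220 − 10p = 684 + 10p gives 3536 = 20p, so p = 176.80 and y = 4220 − 10p = 2452.00.
y = 2452.00 is above potential 2184; expectations adjust and SRAS shifts left until y = 2184.
Long run: on the new AD curve, 2184 = 4220 − 10p gives p = 203.60.

Short run: p = 176.80, y = 2452.00. Long run: p = 203.60.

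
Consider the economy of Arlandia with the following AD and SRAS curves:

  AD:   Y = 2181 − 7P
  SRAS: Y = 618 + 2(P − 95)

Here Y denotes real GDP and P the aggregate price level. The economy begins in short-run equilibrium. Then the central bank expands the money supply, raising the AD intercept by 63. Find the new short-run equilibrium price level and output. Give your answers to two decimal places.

This is a positive demand shock: AD shifts right.
New AD: Y = 2244 − 7P.
SRAS can be written Y = 428 + 2P.
Set AD = SRAS: 2244 − 7P = 428 + 2P, so 1816 = 9P and P = 201.78.
Substituting into AD, Y = 831.56.

P = 201.78, Y = 831.56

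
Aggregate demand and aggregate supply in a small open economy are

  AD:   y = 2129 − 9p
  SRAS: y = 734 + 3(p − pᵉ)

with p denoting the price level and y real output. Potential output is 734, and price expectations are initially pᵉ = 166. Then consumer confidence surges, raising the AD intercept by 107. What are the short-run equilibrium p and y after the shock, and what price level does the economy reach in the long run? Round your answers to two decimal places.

AD shifts right: new AD is y = 2236 − 9p. With pᵉ = 166, SRAS is y = 236 + 3p.
Short run: 2236 − 9p = 236 + 3p gives 2000 = 12p, so p = 166.67 and y = 2236 − 9p = 736.00.
y = 736.00 is above potential 734; expectations adjust and SRAS shifts left until y = 734.
Long run: on the new AD curve, 734 = 2236 − 9p gives p = 166.89.

Short run: p = 166.67, y = 736.00. Long run: p = 166.89.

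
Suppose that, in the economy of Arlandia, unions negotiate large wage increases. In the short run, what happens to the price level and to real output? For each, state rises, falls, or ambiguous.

This is an adverse supply shock: SRAS shifts left.
Moving along the downward-sloping AD curve, P rises and Y falls.

Price level: rises; output: falls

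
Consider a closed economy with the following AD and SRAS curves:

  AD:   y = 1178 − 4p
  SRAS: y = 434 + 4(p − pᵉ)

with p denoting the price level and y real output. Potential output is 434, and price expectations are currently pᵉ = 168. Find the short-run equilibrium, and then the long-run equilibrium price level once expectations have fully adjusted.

Short run: with pᵉ = 168, SRAS is y = 4p − 238. Setting AD = SRAS gives 1416 = 8p, so p = 177 and y = 1178 − 4·177 = 470.
Output 470 is above potential 434, so over time expected prices rise and SRAS shifts left until y returns to 434.
Long run: y = 434 on the AD curve gives 434 = 1178 − 4p, so p = 186.

Short run: p = 177, y = 470. Long run: p = 186.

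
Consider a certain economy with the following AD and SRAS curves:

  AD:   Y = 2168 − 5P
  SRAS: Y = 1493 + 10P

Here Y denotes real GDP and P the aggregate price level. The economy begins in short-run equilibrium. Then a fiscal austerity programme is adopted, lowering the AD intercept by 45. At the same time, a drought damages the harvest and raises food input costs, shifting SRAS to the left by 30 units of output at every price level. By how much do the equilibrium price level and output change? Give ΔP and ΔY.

After both shocks: AD is Y = 2123 − 5P and SRAS is Y = 1463 + 10P.
Setting them equal: 660 = 15P, so P = 44.
Y = 2123 − 5·44 = 1903.
Initially P = 45, Y = 1943, so ΔP = -1 and ΔY = -40.

ΔP = -1, ΔY = -40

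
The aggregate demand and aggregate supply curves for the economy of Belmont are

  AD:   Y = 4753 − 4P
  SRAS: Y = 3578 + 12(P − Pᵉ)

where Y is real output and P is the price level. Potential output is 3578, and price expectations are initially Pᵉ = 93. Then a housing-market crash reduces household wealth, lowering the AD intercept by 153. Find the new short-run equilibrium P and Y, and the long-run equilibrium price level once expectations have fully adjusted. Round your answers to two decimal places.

AD shifts left: new AD is Y = 4600 − 4P. With Pᵉ = 93, SRAS is Y = 2462 + 12P.
Short run: 4600 − 4P = 2462 + 12P gives 2138 = 16P, so P = 133.63 and Y = 4600 − 4P = 4065.50.
Y = 4065.50 is above potential 3578; expectations adjust and SRAS shifts left until Y = 3578.
Long run: on the new AD curve, 3578 = 4600 − 4P gives P = 255.50.

Short run: P = 133.63, Y = 4065.50. Long run: P = 255.50.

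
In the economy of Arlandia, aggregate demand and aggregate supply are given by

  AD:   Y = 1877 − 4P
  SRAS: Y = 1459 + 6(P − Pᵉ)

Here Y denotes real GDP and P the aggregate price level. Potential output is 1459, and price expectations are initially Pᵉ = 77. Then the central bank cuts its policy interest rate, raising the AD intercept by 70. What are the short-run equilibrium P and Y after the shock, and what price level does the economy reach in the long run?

Short run: P = 95, Y = 1567. Long run: P = 122.

AD shifts right: new AD is Y = 1947 − 4P. With Pᵉ = 77, SRAS is Y = 997 + 6P.
Short run: 1947 − 4P = 997 + 6P gives 950 = 10P, so P = 95 and Y = 1947 − 4·95 = 1567.
Y = 1567 is above potential 1459; expectations adjust and SRAS shifts left until Y = 1459.
Long run: on the new AD curve, 1459 = 1947 − 4P gives P = 122.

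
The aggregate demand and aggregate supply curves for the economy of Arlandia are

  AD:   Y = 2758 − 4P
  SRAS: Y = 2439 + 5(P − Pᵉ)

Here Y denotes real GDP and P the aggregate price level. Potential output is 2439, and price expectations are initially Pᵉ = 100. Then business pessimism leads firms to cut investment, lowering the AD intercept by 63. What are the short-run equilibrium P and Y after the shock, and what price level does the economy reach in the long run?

AD shifts left: new AD is Y = 2695 − 4P. With Pᵉ = 100, SRAS is Y = 1939 + 5P.
Short run: 2695 − 4P = 1939 + 5P gives 756 = 9P, so P = 84 and Y = 2695 − 4·84 = 2359.
Y = 2359 is below potential 2439; expectations adjust and SRAS shifts right until Y = 2439.
Long run: on the new AD curve, 2439 = 2695 − 4P gives P = 64.

Short run: P = 84, Y = 2359. Long run: P = 64.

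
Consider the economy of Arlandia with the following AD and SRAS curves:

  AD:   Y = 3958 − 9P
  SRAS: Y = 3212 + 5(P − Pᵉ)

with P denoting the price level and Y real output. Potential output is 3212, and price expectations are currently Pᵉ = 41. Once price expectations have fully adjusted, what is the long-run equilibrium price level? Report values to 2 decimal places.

Short run: with Pᵉ = 41, SRAS is Y = 3007 + 5P. Setting AD = SRAS gives 951 = 14P, so P = 67.93 and Y = 3958 − 9P = 3346.64.
Output 3346.64 is above potential 3212, so over time expected prices rise and SRAS shifts left until Y returns to 3212.
Long run: Y = 3212 on the AD curve gives 3212 = 3958 − 9P, so P = 82.89.

Long-run P = 82.89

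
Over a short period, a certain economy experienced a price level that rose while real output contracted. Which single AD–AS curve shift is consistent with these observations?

P rose and Y fell. An AD shift moves P and Y in the same direction; an SRAS shift moves them in opposite directions.
Here P and Y moved in opposite directions, so the SRAS curve shifted.
Since Y fell, SRAS shifted left.

SRAS shifted left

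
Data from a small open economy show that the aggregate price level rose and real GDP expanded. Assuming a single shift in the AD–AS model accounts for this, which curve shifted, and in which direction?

P rose and Y rose. An AD shift moves P and Y in the same direction; an SRAS shift moves them in opposite directions.
Here P and Y moved in the same direction, so the AD curve shifted.
Since Y rose, AD shifted right.

AD shifted right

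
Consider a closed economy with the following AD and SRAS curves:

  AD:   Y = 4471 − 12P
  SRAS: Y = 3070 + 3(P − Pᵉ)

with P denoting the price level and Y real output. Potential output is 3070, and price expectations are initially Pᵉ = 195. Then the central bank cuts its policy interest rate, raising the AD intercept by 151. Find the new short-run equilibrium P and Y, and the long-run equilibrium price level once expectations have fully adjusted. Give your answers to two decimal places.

AD shifts right: new AD is Y = 4622 − 12P. With Pᵉ = 195, SRAS is Y = 2485 + 3P.
Short run: 4622 − 12P = 2485 + 3P gives 2137 = 15P, so P = 142.47 and Y = 4622 − 12P = 2912.40.
Y = 2912.40 is below potential 3070; expectations adjust and SRAS shifts right until Y = 3070.
Long run: on the new AD curve, 3070 = 4622 − 12P gives P = 129.33.

Short run: P = 142.47, Y = 2912.40. Long run: P = 129.33.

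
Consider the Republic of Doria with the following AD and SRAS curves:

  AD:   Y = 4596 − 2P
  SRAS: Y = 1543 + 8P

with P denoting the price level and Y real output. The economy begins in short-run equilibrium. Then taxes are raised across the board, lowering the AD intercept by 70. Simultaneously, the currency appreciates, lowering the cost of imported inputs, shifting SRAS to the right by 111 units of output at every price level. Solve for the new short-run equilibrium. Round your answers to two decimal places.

After both shocks: AD is Y = 4526 − 2P and SRAS is Y = 1654 + 8P.
Setting them equal: 2872 = 10P, so P = 287.20.
Substituting into AD, Y = 3951.60.

P = 287.20, Y = 3951.60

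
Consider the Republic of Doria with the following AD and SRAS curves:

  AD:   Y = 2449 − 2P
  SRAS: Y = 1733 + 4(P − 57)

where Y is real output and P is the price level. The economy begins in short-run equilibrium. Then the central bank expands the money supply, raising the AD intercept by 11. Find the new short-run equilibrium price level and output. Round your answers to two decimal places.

P = 159.17, Y = 2141.67

This is a positive demand shock: AD shifts right.
New AD: Y = 2460 − 2P.
SRAS can be written Y = 1505 + 4P.
Set AD = SRAS: 2460 − 2P = 1505 + 4P, so 955 = 6P and P = 159.17.
Substituting into AD, Y = 2141.67.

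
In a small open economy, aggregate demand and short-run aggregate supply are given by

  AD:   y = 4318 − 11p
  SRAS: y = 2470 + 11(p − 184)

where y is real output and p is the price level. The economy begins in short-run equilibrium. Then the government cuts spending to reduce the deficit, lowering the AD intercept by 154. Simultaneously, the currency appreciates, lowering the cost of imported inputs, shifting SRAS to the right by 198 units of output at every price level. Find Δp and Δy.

Δp = -16, Δy = +22

After both shocks: AD is y = 4164 − 11p and SRAS is y = 644 + 11p.
Setting them equal: 3520 = 22p, so p = 160.
y = 4164 − 11·160 = 2404.
Initially p = 176, y = 2382, so Δp = -16 and Δy = +22.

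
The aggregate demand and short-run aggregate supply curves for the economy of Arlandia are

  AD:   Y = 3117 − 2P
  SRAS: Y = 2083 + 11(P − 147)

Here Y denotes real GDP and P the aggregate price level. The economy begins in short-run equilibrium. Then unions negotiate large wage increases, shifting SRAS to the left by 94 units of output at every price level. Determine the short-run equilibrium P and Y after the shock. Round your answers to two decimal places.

This is a negative supply shock: SRAS shifts left.
New SRAS: Y = 372 + 11P.
Set AD = SRAS: 3117 − 2P = 372 + 11P, so 2745 = 13P and P = 211.15.
Substituting into AD, Y = 2694.69.

P = 211.15, Y = 2694.69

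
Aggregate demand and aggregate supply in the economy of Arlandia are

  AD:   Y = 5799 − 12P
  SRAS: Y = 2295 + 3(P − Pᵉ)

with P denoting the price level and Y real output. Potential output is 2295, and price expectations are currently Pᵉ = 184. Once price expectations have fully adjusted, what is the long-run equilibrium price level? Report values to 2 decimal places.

Long-run P = 292.00

Short run: with Pᵉ = 184, SRAS is Y = 1743 + 3P. Setting AD = SRAS gives 4056 = 15P, so P = 270.40 and Y = 5799 − 12P = 2554.20.
Output 2554.20 is above potential 2295, so over time expected prices rise and SRAS shifts left until Y returns to 2295.
Long run: Y = 2295 on the AD curve gives 2295 = 5799 − 12P, so P = 292.00.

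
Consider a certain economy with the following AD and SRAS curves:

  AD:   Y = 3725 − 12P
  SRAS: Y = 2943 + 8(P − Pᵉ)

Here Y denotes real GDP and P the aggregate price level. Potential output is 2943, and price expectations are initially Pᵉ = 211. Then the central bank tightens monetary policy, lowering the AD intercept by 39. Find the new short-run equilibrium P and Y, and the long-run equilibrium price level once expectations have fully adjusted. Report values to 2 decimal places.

AD shifts left: new AD is Y = 3686 − 12P. With Pᵉ = 211, SRAS is Y = 1255 + 8P.
Short run: 3686 − 12P = 1255 + 8P gives 2431 = 20P, so P = 121.55 and Y = 3686 − 12P = 2227.40.
Y = 2227.40 is below potential 2943; expectations adjust and SRAS shifts right until Y = 2943.
Long run: on the new AD curve, 2943 = 3686 − 12P gives P = 61.92.

Short run: P = 121.55, Y = 2227.40. Long run: P = 61.92.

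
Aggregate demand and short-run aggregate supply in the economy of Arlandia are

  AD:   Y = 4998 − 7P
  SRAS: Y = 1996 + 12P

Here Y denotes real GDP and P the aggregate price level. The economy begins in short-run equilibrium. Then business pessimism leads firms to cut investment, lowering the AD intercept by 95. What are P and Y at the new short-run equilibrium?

This is a negative demand shock: AD shifts left.
New AD: Y = 4903 − 7P.
Set AD = SRAS: 4903 − 7P = 1996 + 12P, so 2907 = 19P and P = 153.
Y = 4903 − 7·153 = 3832.

P = 153, Y = 3832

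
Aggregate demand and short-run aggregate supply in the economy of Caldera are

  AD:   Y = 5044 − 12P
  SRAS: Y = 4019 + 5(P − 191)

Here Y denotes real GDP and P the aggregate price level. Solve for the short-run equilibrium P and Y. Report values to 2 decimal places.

Write SRAS as Y = 4019 + 5P − 955 = 3064 + 5P.
Set AD = SRAS: 5044 − 12P = 3064 + 5P, so 1980 = 17P and P = 116.47.
Substituting into AD, Y = 5044 − 12P = 3646.35.

P = 116.47, Y = 3646.35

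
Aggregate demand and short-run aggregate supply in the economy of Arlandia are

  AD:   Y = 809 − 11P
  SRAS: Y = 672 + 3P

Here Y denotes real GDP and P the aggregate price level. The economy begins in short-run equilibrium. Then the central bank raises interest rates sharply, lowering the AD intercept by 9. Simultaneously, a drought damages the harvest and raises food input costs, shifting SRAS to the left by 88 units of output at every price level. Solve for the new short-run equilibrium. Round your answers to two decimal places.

P = 15.43, Y = 630.29

After both shocks: AD is Y = 800 − 11P and SRAS is Y = 584 + 3P.
Setting them equal: 216 = 14P, so P = 15.43.
Substituting into AD, Y = 630.29.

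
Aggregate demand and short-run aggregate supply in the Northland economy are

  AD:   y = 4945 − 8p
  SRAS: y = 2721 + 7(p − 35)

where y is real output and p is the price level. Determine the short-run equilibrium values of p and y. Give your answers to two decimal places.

p = 164.60, y = 3628.20

Write SRAS as y = 2721 + 7p − 245 = 2476 + 7p.
Set AD = SRAS: 4945 − 8p = 2476 + 7p, so 2469 = 15p and p = 164.60.
Substituting into AD, y = 4945 − 8p = 3628.20.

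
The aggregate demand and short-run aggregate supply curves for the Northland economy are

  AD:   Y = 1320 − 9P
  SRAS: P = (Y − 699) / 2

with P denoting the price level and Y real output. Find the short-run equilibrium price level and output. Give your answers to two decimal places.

P = 56.45, Y = 811.91

Rearrange SRAS to Y = 699 + 2P.
Set AD = SRAS: 1320 − 9P = 699 + 2P, so 621 = 11P and P = 56.45.
Substituting into AD, Y = 1320 − 9P = 811.91.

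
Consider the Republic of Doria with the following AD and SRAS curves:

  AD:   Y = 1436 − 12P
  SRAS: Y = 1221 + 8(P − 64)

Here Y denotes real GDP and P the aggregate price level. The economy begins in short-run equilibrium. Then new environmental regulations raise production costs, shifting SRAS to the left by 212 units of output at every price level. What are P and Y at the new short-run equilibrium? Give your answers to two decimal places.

P = 46.95, Y = 872.60

This is a negative supply shock: SRAS shifts left.
New SRAS: Y = 497 + 8P.
Set AD = SRAS: 1436 − 12P = 497 + 8P, so 939 = 20P and P = 46.95.
Substituting into AD, Y = 872.60.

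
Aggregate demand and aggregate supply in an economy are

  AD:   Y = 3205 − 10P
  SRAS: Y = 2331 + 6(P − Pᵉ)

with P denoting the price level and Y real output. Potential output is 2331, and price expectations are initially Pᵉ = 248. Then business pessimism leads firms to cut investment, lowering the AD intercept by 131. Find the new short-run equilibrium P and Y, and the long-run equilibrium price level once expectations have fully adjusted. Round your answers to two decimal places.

Short run: P = 139.44, Y = 1679.63. Long run: P = 74.30.

AD shifts left: new AD is Y = 3074 − 10P. With Pᵉ = 248, SRAS is Y = 843 + 6P.
Short run: 3074 − 10P = 843 + 6P gives 2231 = 16P, so P = 139.44 and Y = 3074 − 10P = 1679.63.
Y = 1679.63 is below potential 2331; expectations adjust and SRAS shifts right until Y = 2331.
Long run: on the new AD curve, 2331 = 3074 − 10P gives P = 74.30.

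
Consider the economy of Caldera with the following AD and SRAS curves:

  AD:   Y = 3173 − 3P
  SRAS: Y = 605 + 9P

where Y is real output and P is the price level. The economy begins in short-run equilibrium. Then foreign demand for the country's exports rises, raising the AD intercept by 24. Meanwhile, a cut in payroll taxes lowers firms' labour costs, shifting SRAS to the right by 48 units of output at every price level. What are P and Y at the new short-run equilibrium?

P = 212, Y = 2561

After both shocks: AD is Y = 3197 − 3P and SRAS is Y = 653 + 9P.
Setting them equal: 2544 = 12P, so P = 212.
Y = 3197 − 3·212 = 2561.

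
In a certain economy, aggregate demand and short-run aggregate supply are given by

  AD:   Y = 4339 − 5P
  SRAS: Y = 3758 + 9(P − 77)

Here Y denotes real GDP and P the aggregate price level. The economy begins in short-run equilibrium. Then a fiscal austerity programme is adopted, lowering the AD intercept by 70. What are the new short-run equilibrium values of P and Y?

P = 86, Y = 3839

This is a negative demand shock: AD shifts left.
New AD: Y = 4269 − 5P.
SRAS can be written Y = 3065 + 9P.
Set AD = SRAS: 4269 − 5P = 3065 + 9P, so 1204 = 14P and P = 86.
Y = 4269 − 5·86 = 3839.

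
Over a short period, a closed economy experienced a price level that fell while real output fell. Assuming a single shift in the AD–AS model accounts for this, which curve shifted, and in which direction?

AD shifted left

P fell and Y fell. An AD shift moves P and Y in the same direction; an SRAS shift moves them in opposite directions.
Here P and Y moved in the same direction, so the AD curve shifted.
Since Y fell, AD shifted left.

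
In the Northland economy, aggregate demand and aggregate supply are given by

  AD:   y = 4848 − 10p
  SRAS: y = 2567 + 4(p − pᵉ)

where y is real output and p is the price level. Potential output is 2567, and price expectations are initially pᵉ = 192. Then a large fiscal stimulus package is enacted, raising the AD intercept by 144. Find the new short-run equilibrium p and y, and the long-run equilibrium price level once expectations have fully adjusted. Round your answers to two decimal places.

Short run: p = 228.07, y = 2711.29. Long run: p = 242.50.

AD shifts right: new AD is y = 4992 − 10p. With pᵉ = 192, SRAS is y = 1799 + 4p.
Short run: 4992 − 10p = 1799 + 4p gives 3193 = 14p, so p = 228.07 and y = 4992 − 10p = 2711.29.
y = 2711.29 is above potential 2567; expectations adjust and SRAS shifts left until y = 2567.
Long run: on the new AD curve, 2567 = 4992 − 10p gives p = 242.50.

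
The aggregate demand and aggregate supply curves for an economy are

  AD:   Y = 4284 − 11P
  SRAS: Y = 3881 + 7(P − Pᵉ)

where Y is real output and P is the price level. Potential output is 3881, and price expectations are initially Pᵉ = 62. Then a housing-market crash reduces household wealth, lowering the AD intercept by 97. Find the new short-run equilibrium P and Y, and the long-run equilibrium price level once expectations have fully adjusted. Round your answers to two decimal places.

AD shifts left: new AD is Y = 4187 − 11P. With Pᵉ = 62, SRAS is Y = 3447 + 7P.
Short run: 4187 − 11P = 3447 + 7P gives 740 = 18P, so P = 41.11 and Y = 4187 − 11P = 3734.78.
Y = 3734.78 is below potential 3881; expectations adjust and SRAS shifts right until Y = 3881.
Long run: on the new AD curve, 3881 = 4187 − 11P gives P = 27.82.

Short run: P = 41.11, Y = 3734.78. Long run: P = 27.82.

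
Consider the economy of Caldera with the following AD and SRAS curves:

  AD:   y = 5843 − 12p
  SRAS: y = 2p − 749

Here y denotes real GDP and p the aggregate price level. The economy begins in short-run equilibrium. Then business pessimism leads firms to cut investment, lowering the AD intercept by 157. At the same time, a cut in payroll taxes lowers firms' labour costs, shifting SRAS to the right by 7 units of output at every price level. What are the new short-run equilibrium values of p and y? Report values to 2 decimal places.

p = 459.14, y = 176.29

After both shocks: AD is y = 5686 − 12p and SRAS is y = 2p − 742.
Setting them equal: 6428 = 14p, so p = 459.14.
Substituting into AD, y = 176.29.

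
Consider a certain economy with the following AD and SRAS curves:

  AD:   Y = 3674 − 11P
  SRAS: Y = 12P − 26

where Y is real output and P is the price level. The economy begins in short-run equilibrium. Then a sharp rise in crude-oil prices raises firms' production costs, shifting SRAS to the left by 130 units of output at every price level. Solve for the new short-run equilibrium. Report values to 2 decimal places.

P = 166.52, Y = 1842.26

This is a negative supply shock: SRAS shifts left.
New SRAS: Y = 12P − 156.
Set AD = SRAS: 3674 − 11P = 12P − 156, so 3830 = 23P and P = 166.52.
Substituting into AD, Y = 1842.26.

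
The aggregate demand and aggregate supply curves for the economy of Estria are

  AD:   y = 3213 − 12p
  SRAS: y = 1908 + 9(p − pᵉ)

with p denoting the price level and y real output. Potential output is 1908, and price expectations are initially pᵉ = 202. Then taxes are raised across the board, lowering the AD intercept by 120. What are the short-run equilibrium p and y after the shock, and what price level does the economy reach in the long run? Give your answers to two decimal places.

Short run: p = 143.00, y = 1377.00. Long run: p = 98.75.

AD shifts left: new AD is y = 3093 − 12p. With pᵉ = 202, SRAS is y = 90 + 9p.
Short run: 3093 − 12p = 90 + 9p gives 3003 = 21p, so p = 143.00 and y = 3093 − 12p = 1377.00.
y = 1377.00 is below potential 1908; expectations adjust and SRAS shifts right until y = 1908.
Long run: on the new AD curve, 1908 = 3093 − 12p gives p = 98.75.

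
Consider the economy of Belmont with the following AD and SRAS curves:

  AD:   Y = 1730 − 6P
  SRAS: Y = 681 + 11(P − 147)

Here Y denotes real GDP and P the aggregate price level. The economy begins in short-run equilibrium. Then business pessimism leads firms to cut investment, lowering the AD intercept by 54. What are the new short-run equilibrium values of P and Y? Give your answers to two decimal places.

This is a negative demand shock: AD shifts left.
New AD: Y = 1676 − 6P.
SRAS can be written Y = 11P − 936.
Set AD = SRAS: 1676 − 6P = 11P − 936, so 2612 = 17P and P = 153.65.
Substituting into AD, Y = 754.12.

P = 153.65, Y = 754.12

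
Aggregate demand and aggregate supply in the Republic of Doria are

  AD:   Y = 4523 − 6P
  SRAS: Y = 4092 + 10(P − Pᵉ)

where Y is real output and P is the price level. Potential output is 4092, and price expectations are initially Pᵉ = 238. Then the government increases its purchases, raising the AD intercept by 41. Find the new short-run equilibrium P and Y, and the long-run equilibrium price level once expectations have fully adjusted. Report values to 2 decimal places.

Short run: P = 178.25, Y = 3494.50. Long run: P = 78.67.

AD shifts right: new AD is Y = 4564 − 6P. With Pᵉ = 238, SRAS is Y = 1712 + 10P.
Short run: 4564 − 6P = 1712 + 10P gives 2852 = 16P, so P = 178.25 and Y = 4564 − 6P = 3494.50.
Y = 3494.50 is below potential 4092; expectations adjust and SRAS shifts right until Y = 4092.
Long run: on the new AD curve, 4092 = 4564 − 6P gives P = 78.67.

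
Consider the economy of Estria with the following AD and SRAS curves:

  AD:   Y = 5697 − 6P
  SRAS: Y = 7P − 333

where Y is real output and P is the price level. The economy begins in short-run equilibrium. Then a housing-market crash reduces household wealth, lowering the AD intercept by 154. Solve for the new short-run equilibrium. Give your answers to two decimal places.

This is a negative demand shock: AD shifts left.
New AD: Y = 5543 − 6P.
Set AD = SRAS: 5543 − 6P = 7P − 333, so 5876 = 13P and P = 452.00.
Substituting into AD, Y = 2831.00.

P = 452.00, Y = 2831.00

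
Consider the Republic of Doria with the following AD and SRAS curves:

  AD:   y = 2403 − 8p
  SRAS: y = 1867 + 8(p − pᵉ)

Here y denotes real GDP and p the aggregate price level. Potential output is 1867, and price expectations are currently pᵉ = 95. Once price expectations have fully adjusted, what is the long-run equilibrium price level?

Long-run p = 67

Short run: with pᵉ = 95, SRAS is y = 1107 + 8p. Setting AD = SRAS gives 1296 = 16p, so p = 81 and y = 2403 − 8·81 = 1755.
Output 1755 is below potential 1867, so over time expected prices fall and SRAS shifts right until y returns to 1867.
Long run: y = 1867 on the AD curve gives 1867 = 2403 − 8p, so p = 67.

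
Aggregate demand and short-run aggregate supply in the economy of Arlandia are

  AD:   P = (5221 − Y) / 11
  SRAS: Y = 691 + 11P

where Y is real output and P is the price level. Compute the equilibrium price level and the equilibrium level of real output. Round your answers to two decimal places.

P = 205.91, Y = 2956.00

Rearrange AD to Y = 5221 − 11P.
Set AD = SRAS: 5221 − 11P = 691 + 11P, so 4530 = 22P and P = 205.91.
Substituting into AD, Y = 5221 − 11P = 2956.00.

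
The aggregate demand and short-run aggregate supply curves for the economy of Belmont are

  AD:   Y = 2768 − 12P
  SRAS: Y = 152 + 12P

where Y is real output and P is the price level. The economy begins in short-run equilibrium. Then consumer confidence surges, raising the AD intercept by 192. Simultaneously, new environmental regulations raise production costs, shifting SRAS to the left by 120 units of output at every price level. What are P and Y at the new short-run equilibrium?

After both shocks: AD is Y = 2960 − 12P and SRAS is Y = 32 + 12P.
Setting them equal: 2928 = 24P, so P = 122.
Y = 2960 − 12·122 = 1496.

P = 122, Y = 1496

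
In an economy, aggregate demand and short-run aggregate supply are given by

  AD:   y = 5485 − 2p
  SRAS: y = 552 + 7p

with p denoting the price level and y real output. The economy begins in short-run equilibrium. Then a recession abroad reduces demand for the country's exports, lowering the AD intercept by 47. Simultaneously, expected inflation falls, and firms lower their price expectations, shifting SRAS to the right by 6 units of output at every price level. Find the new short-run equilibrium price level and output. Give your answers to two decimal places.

After both shocks: AD is y = 5438 − 2p and SRAS is y = 558 + 7p.
Setting them equal: 4880 = 9p, so p = 542.22.
Substituting into AD, y = 4353.56.

p = 542.22, y = 4353.56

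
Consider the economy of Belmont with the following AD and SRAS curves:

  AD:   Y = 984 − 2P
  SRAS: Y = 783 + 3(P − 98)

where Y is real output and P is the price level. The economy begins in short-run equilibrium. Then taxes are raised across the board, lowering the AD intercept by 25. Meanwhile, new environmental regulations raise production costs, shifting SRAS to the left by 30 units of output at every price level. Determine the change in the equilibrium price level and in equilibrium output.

ΔP = +1, ΔY = -27

After both shocks: AD is Y = 959 − 2P and SRAS is Y = 459 + 3P.
Setting them equal: 500 = 5P, so P = 100.
Y = 959 − 2·100 = 759.
Initially P = 99, Y = 786, so ΔP = +1 and ΔY = -27.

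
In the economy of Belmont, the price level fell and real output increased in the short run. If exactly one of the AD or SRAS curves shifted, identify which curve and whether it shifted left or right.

P fell and Y rose. An AD shift moves P and Y in the same direction; an SRAS shift moves them in opposite directions.
Here P and Y moved in opposite directions, so the SRAS curve shifted.
Since Y rose, SRAS shifted right.

SRAS shifted right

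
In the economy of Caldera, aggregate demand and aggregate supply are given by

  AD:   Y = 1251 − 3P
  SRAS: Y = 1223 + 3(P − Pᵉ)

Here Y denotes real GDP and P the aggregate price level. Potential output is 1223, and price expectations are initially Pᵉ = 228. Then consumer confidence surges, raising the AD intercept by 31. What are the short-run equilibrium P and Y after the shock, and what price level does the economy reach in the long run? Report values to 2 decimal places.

AD shifts right: new AD is Y = 1282 − 3P. With Pᵉ = 228, SRAS is Y = 539 + 3P.
Short run: 1282 − 3P = 539 + 3P gives 743 = 6P, so P = 123.83 and Y = 1282 − 3P = 910.50.
Y = 910.50 is below potential 1223; expectations adjust and SRAS shifts right until Y = 1223.
Long run: on the new AD curve, 1223 = 1282 − 3P gives P = 19.67.

Short run: P = 123.83, Y = 910.50. Long run: P = 19.67.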